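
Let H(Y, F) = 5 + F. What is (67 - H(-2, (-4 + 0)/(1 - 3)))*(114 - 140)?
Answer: -1560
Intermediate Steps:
(67 - H(-2, (-4 + 0)/(1 - 3)))*(114 - 140) = (67 - (5 + (-4 + 0)/(1 - 3)))*(114 - 140) = (67 - (5 - 4/(-2)))*(-26) = (67 - (5 - 4*(-½)))*(-26) = (67 - (5 + 2))*(-26) = (67 - 1*7)*(-26) = (67 - 7)*(-26) = 60*(-26) = -1560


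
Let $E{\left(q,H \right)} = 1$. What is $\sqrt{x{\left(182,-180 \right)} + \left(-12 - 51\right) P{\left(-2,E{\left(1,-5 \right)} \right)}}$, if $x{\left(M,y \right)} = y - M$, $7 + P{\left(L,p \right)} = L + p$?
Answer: $\sqrt{142} \approx 11.916$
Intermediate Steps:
$P{\left(L,p \right)} = -7 + L + p$ ($P{\left(L,p \right)} = -7 + \left(L + p\right) = -7 + L + p$)
$\sqrt{x{\left(182,-180 \right)} + \left(-12 - 51\right) P{\left(-2,E{\left(1,-5 \right)} \right)}} = \sqrt{\left(-180 - 182\right) + \left(-12 - 51\right) \left(-7 - 2 + 1\right)} = \sqrt{\left(-180 - 182\right) - -504} = \sqrt{-362 + 504} = \sqrt{142}$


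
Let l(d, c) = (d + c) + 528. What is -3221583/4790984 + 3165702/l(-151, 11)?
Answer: 3791394414141/464725448 ≈ 8158.4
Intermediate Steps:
l(d, c) = 528 + c + d (l(d, c) = (c + d) + 528 = 528 + c + d)
-3221583/4790984 + 3165702/l(-151, 11) = -3221583/4790984 + 3165702/(528 + 11 - 151) = -3221583*1/4790984 + 3165702/388 = -3221583/4790984 + 3165702*(1/388) = -3221583/4790984 + 1582851/194 = 3791394414141/464725448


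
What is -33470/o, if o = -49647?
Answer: 33470/49647 ≈ 0.67416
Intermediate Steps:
-33470/o = -33470/(-49647) = -33470*(-1/49647) = 33470/49647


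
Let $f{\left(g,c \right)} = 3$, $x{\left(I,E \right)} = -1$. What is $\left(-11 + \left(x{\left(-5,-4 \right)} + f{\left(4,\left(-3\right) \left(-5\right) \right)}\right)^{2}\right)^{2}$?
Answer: $49$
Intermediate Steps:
$\left(-11 + \left(x{\left(-5,-4 \right)} + f{\left(4,\left(-3\right) \left(-5\right) \right)}\right)^{2}\right)^{2} = \left(-11 + \left(-1 + 3\right)^{2}\right)^{2} = \left(-11 + 2^{2}\right)^{2} = \left(-11 + 4\right)^{2} = \left(-7\right)^{2} = 49$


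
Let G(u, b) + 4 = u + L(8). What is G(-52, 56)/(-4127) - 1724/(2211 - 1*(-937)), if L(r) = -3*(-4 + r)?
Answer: -1725221/3247949 ≈ -0.53117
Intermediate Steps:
L(r) = 12 - 3*r
G(u, b) = -16 + u (G(u, b) = -4 + (u + (12 - 3*8)) = -4 + (u + (12 - 24)) = -4 + (u - 12) = -4 + (-12 + u) = -16 + u)
G(-52, 56)/(-4127) - 1724/(2211 - 1*(-937)) = (-16 - 52)/(-4127) - 1724/(2211 - 1*(-937)) = -68*(-1/4127) - 1724/(2211 + 937) = 68/4127 - 1724/3148 = 68/4127 - 1724*1/3148 = 68/4127 - 431/787 = -1725221/3247949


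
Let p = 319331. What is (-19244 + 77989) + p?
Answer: 378076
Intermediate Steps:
(-19244 + 77989) + p = (-19244 + 77989) + 319331 = 58745 + 319331 = 378076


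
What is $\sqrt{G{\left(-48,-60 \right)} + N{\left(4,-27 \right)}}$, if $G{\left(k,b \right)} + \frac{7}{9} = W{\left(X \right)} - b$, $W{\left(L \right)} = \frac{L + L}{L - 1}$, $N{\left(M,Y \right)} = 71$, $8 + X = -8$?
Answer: $\frac{2 \sqrt{85901}}{51} \approx 11.494$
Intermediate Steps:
$X = -16$ ($X = -8 - 8 = -16$)
$W{\left(L \right)} = \frac{2 L}{-1 + L}$
$G{\left(k,b \right)} = \frac{169}{153} - b$ ($G{\left(k,b \right)} = - \frac{7}{9} - \left(b + \frac{32}{-1 - 16}\right) = - \frac{7}{9} - \left(- \frac{32}{17} + b\right) = \frac{169}{153} - b$)
$\sqrt{G{\left(-48,-60 \right)} + N{\left(4,-27 \right)}} = \sqrt{\left(\frac{169}{153} - -60\right) + 71} = \sqrt{\left(\frac{169}{153} + 60\right) + 71} = \sqrt{\frac{9349}{153} + 71} = \sqrt{\frac{20212}{153}} = \frac{2 \sqrt{85901}}{51}$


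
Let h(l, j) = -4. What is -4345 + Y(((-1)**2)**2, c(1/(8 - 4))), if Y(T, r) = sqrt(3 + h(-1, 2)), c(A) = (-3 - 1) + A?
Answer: -4345 + I ≈ -4345.0 + 1.0*I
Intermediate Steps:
c(A) = -4 + A
Y(T, r) = I (Y(T, r) = sqrt(3 - 4) = sqrt(-1) = I)
-4345 + Y(((-1)**2)**2, c(1/(8 - 4))) = -4345 + I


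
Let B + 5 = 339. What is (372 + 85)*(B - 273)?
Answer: 27877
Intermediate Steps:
B = 334 (B = -5 + 339 = 334)
(372 + 85)*(B - 273) = (372 + 85)*(334 - 273) = 457*61 = 27877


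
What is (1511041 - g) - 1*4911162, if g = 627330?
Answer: -4027451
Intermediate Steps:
(1511041 - g) - 1*4911162 = (1511041 - 1*627330) - 1*4911162 = (1511041 - 627330) - 4911162 = 883711 - 4911162 = -4027451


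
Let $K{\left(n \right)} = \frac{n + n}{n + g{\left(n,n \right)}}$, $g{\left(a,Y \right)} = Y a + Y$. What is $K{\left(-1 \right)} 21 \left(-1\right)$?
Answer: $-42$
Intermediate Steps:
$g{\left(a,Y \right)} = Y + Y a$
$K{\left(n \right)} = \frac{2 n}{n + n \left(1 + n\right)}$ ($K{\left(n \right)} = \frac{n + n}{n + n \left(1 + n\right)} = \frac{2 n}{n + n \left(1 + n\right)}$)
$K{\left(-1 \right)} 21 \left(-1\right) = \frac{2}{2 - 1} \cdot 21 \left(-1\right) = \frac{2}{1} \cdot 21 \left(-1\right) = 2 \cdot 1 \cdot 21 \left(-1\right) = 2 \cdot 21 \left(-1\right) = 42 \left(-1\right) = -42$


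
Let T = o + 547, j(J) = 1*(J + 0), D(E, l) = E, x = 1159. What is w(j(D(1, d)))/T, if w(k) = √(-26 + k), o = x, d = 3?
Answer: 5*I/1706 ≈ 0.0029308*I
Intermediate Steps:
j(J) = J (j(J) = 1*J = J)
o = 1159
T = 1706 (T = 1159 + 547 = 1706)
w(j(D(1, d)))/T = √(-26 + 1)/1706 = √(-25)*(1/1706) = (5*I)*(1/1706) = 5*I/1706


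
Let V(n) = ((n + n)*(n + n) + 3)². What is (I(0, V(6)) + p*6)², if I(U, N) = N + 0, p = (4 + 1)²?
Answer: 473454081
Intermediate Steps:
p = 25 (p = 5² = 25)
V(n) = (3 + 4*n²)² (V(n) = ((2*n)*(2*n) + 3)² = (4*n² + 3)² = (3 + 4*n²)²)
I(U, N) = N
(I(0, V(6)) + p*6)² = ((3 + 4*6²)² + 25*6)² = ((3 + 4*36)² + 150)² = ((3 + 144)² + 150)² = (147² + 150)² = (21609 + 150)² = 21759² = 473454081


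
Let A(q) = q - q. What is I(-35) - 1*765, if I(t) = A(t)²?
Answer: -765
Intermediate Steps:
A(q) = 0
I(t) = 0 (I(t) = 0² = 0)
I(-35) - 1*765 = 0 - 1*765 = 0 - 765 = -765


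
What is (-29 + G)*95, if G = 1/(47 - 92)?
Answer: -24814/9 ≈ -2757.1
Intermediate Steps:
G = -1/45 (G = 1/(-45) = -1/45 ≈ -0.022222)
(-29 + G)*95 = (-29 - 1/45)*95 = -1306/45*95 = -24814/9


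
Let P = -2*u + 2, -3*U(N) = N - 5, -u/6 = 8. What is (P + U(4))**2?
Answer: 87025/9 ≈ 9669.4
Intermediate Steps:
u = -48 (u = -6*8 = -48)
U(N) = 5/3 - N/3 (U(N) = -(N - 5)/3 = -(-5 + N)/3 = 5/3 - N/3)
P = 98 (P = -2*(-48) + 2 = 96 + 2 = 98)
(P + U(4))**2 = (98 + (5/3 - 1/3*4))**2 = (98 + (5/3 - 4/3))**2 = (98 + 1/3)**2 = (295/3)**2 = 87025/9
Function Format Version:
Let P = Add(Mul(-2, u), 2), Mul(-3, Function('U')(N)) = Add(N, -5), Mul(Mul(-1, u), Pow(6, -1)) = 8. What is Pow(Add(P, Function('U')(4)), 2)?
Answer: Rational(87025, 9) ≈ 9669.4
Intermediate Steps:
u = -48 (u = Mul(-6, 8) = -48)
Function('U')(N) = Add(Rational(5, 3), Mul(Rational(-1, 3), N)) (Function('U')(N) = Mul(Rational(-1, 3), Add(N, -5)) = Mul(Rational(-1, 3), Add(-5, N)) = Add(Rational(5, 3), Mul(Rational(-1, 3), N)))
P = 98 (P = Add(Mul(-2, -48), 2) = Add(96, 2) = 98)
Pow(Add(P, Function('U')(4)), 2) = Pow(Add(98, Add(Rational(5, 3), Mul(Rational(-1, 3), 4))), 2) = Pow(Add(98, Add(Rational(5, 3), Rational(-4, 3))), 2) = Pow(Add(98, Rational(1, 3)), 2) = Pow(Rational(295, 3), 2) = Rational(87025, 9)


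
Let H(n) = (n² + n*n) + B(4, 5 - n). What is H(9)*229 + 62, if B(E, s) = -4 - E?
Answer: 35328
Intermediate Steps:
H(n) = -8 + 2*n² (H(n) = (n² + n*n) + (-4 - 1*4) = (n² + n²) + (-4 - 4) = 2*n² - 8 = -8 + 2*n²)
H(9)*229 + 62 = (-8 + 2*9²)*229 + 62 = (-8 + 2*81)*229 + 62 = (-8 + 162)*229 + 62 = 154*229 + 62 = 35266 + 62 = 35328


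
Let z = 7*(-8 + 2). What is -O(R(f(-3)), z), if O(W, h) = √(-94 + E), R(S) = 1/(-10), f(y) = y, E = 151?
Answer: -√57 ≈ -7.5498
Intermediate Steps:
R(S) = -⅒
z = -42 (z = 7*(-6) = -42)
O(W, h) = √57 (O(W, h) = √(-94 + 151) = √57)
-O(R(f(-3)), z) = -√57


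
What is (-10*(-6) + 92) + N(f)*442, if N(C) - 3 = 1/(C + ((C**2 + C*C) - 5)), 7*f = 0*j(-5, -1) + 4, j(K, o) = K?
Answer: 251772/185 ≈ 1360.9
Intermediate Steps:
f = 4/7 (f = (0*(-5) + 4)/7 = (0 + 4)/7 = (1/7)*4 = 4/7 ≈ 0.57143)
N(C) = 3 + 1/(-5 + C + 2*C**2) (N(C) = 3 + 1/(C + ((C**2 + C*C) - 5)) = 3 + 1/(C + ((C**2 + C**2) - 5)) = 3 + 1/(C + (2*C**2 - 5)) = 3 + 1/(C + (-5 + 2*C**2)) = 3 + 1/(-5 + C + 2*C**2))
(-10*(-6) + 92) + N(f)*442 = (-10*(-6) + 92) + ((-14 + 3*(4/7) + 6*(4/7)**2)/(-5 + 4/7 + 2*(4/7)**2))*442 = (60 + 92) + ((-14 + 12/7 + 6*(16/49))/(-5 + 4/7 + 2*(16/49)))*442 = 152 + ((-14 + 12/7 + 96/49)/(-5 + 4/7 + 32/49))*442 = 152 + (-506/49/(-185/49))*442 = 152 - 49/185*(-506/49)*442 = 152 + (506/185)*442 = 152 + 223652/185 = 251772/185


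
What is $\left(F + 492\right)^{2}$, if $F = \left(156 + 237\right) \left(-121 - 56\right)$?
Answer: $4770526761$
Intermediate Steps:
$F = -69561$ ($F = 393 \left(-177\right) = -69561$)
$\left(F + 492\right)^{2} = \left(-69561 + 492\right)^{2} = \left(-69069\right)^{2} = 4770526761$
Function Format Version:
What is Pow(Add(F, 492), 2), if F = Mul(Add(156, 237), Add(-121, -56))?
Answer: 4770526761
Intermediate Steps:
F = -69561 (F = Mul(393, -177) = -69561)
Pow(Add(F, 492), 2) = Pow(Add(-69561, 492), 2) = Pow(-69069, 2) = 4770526761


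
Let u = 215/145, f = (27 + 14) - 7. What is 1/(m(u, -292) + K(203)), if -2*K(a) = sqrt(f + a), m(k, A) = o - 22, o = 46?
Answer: 32/689 + 2*sqrt(237)/2067 ≈ 0.061340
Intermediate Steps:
f = 34 (f = 41 - 7 = 34)
u = 43/29 (u = 215*(1/145) = 43/29 ≈ 1.4828)
m(k, A) = 24 (m(k, A) = 46 - 22 = 24)
K(a) = -sqrt(34 + a)/2
1/(m(u, -292) + K(203)) = 1/(24 - sqrt(34 + 203)/2) = 1/(24 - sqrt(237)/2)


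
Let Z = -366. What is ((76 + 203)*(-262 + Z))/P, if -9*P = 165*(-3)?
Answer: -175212/55 ≈ -3185.7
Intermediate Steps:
P = 55 (P = -55*(-3)/3 = -⅑*(-495) = 55)
((76 + 203)*(-262 + Z))/P = ((76 + 203)*(-262 - 366))/55 = (279*(-628))*(1/55) = -175212*1/55 = -175212/55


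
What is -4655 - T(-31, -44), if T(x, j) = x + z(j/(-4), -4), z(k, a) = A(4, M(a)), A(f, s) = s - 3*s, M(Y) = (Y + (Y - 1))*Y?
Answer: -4552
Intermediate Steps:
M(Y) = Y*(-1 + 2*Y) (M(Y) = (Y + (-1 + Y))*Y = (-1 + 2*Y)*Y = Y*(-1 + 2*Y))
A(f, s) = -2*s
z(k, a) = -2*a*(-1 + 2*a)
T(x, j) = -72 + x (T(x, j) = x + 2*(-4)*(1 - 2*(-4)) = x + 2*(-4)*(1 + 8) = x + 2*(-4)*9 = x - 72 = -72 + x)
-4655 - T(-31, -44) = -4655 - (-72 - 31) = -4655 - 1*(-103) = -4655 + 103 = -4552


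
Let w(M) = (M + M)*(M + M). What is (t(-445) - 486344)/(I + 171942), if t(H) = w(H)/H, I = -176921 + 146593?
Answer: -244062/70807 ≈ -3.4469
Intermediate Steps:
w(M) = 4*M**2 (w(M) = (2*M)*(2*M) = 4*M**2)
I = -30328
t(H) = 4*H (t(H) = (4*H**2)/H = 4*H)
(t(-445) - 486344)/(I + 171942) = (4*(-445) - 486344)/(-30328 + 171942) = (-1780 - 486344)/141614 = -488124*1/141614 = -244062/70807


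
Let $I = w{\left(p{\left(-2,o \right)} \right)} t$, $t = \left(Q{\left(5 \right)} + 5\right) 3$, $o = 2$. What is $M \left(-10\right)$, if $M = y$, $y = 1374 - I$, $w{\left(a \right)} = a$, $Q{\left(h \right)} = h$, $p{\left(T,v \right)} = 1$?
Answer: $-13440$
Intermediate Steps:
$t = 30$ ($t = \left(5 + 5\right) 3 = 10 \cdot 3 = 30$)
$I = 30$ ($I = 1 \cdot 30 = 30$)
$y = 1344$ ($y = 1374 - 30 = 1344$)
$M = 1344$
$M \left(-10\right) = 1344 \left(-10\right) = -13440$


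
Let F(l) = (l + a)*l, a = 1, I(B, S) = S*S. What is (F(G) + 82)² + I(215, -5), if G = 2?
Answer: 7769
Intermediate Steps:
I(B, S) = S²
F(l) = l*(1 + l) (F(l) = (l + 1)*l = (1 + l)*l = l*(1 + l))
(F(G) + 82)² + I(215, -5) = (2*(1 + 2) + 82)² + (-5)² = (2*3 + 82)² + 25 = (6 + 82)² + 25 = 88² + 25 = 7744 + 25 = 7769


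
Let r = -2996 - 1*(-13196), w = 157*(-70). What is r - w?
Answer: 21190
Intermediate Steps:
w = -10990
r = 10200 (r = -2996 + 13196 = 10200)
r - w = 10200 - 1*(-10990) = 10200 + 10990 = 21190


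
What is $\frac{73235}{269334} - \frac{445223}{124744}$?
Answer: $- \frac{55389032321}{16798900248} \approx -3.2972$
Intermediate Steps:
$\frac{73235}{269334} - \frac{445223}{124744} = - \frac{55389032321}{16798900248}$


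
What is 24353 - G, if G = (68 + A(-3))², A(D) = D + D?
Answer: 20509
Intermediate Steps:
A(D) = 2*D
G = 3844 (G = (68 + 2*(-3))² = (68 - 6)² = 62² = 3844)
24353 - G = 24353 - 1*3844 = 24353 - 3844 = 20509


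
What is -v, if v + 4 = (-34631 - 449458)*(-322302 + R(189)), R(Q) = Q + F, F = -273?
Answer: -156063516350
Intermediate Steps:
R(Q) = -273 + Q (R(Q) = Q - 273 = -273 + Q)
v = 156063516350 (v = -4 + (-34631 - 449458)*(-322302 + (-273 + 189)) = -4 - 484089*(-322302 - 84) = -4 - 484089*(-322386) = -4 + 156063516354 = 156063516350)
-v = -1*156063516350 = -156063516350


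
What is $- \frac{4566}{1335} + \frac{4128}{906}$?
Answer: $\frac{76338}{67195} \approx 1.1361$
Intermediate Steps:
$- \frac{4566}{1335} + \frac{4128}{906} = \left(-4566\right) \frac{1}{1335} + 4128 \cdot \frac{1}{906} = - \frac{1522}{445} + \frac{688}{151} = \frac{76338}{67195}$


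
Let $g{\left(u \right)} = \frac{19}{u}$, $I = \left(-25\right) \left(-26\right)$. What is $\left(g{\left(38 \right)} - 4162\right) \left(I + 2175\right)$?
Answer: $- \frac{23512475}{2} \approx -1.1756 \cdot 10^{7}$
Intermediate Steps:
$I = 650$
$\left(g{\left(38 \right)} - 4162\right) \left(I + 2175\right) = \left(\frac{19}{38} - 4162\right) \left(650 + 2175\right) = \left(19 \cdot \frac{1}{38} - 4162\right) 2825 = \left(\frac{1}{2} - 4162\right) 2825 = \left(- \frac{8323}{2}\right) 2825 = - \frac{23512475}{2}$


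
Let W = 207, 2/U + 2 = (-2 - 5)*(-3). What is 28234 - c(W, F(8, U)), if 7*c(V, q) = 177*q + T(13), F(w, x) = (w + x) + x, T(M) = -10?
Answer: 3727700/133 ≈ 28028.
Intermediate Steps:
U = 2/19 (U = 2/(-2 + (-2 - 5)*(-3)) = 2/(-2 - 7*(-3)) = 2/(-2 + 21) = 2/19 ≈ 0.10526)
F(w, x) = w + 2*x
c(V, q) = -10/7 + 177*q/7 (c(V, q) = (177*q - 10)/7 = (-10 + 177*q)/7 = -10/7 + 177*q/7)
28234 - c(W, F(8, U)) = 28234 - (-10/7 + 177*(8 + 2*(2/19))/7) = 28234 - (-10/7 + 177*(8 + 4/19)/7) = 28234 - (-10/7 + (177/7)*(156/19)) = 28234 - (-10/7 + 27612/133) = 28234 - 1*27422/133 = 28234 - 27422/133 = 3727700/133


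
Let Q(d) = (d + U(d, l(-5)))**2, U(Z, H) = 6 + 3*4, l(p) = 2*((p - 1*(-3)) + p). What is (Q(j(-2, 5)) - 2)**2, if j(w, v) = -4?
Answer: 37636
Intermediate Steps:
l(p) = 6 + 4*p (l(p) = 2*((p + 3) + p) = 2*((3 + p) + p) = 2*(3 + 2*p) = 6 + 4*p)
U(Z, H) = 18 (U(Z, H) = 6 + 12 = 18)
Q(d) = (18 + d)**2 (Q(d) = (d + 18)**2 = (18 + d)**2)
(Q(j(-2, 5)) - 2)**2 = ((18 - 4)**2 - 2)**2 = (14**2 - 2)**2 = (196 - 2)**2 = 194**2 = 37636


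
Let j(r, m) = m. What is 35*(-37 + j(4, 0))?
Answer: -1295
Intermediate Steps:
35*(-37 + j(4, 0)) = 35*(-37 + 0) = 35*(-37) = -1295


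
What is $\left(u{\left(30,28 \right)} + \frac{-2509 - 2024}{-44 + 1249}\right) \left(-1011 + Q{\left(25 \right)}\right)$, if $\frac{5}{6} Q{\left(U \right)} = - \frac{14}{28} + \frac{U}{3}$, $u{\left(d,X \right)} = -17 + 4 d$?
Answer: $- \frac{598866656}{6025} \approx -99397.0$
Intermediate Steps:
$Q{\left(U \right)} = - \frac{3}{5} + \frac{2 U}{5}$ ($Q{\left(U \right)} = \frac{6 \left(- \frac{14}{28} + \frac{U}{3}\right)}{5} = \frac{6 \left(\left(-14\right) \frac{1}{28} + U \frac{1}{3}\right)}{5} = \frac{6 \left(- \frac{1}{2} + \frac{U}{3}\right)}{5} = - \frac{3}{5} + \frac{2 U}{5}$)
$\left(u{\left(30,28 \right)} + \frac{-2509 - 2024}{-44 + 1249}\right) \left(-1011 + Q{\left(25 \right)}\right) = \left(\left(-17 + 4 \cdot 30\right) + \frac{-2509 - 2024}{-44 + 1249}\right) \left(-1011 + \left(- \frac{3}{5} + \frac{2}{5} \cdot 25\right)\right) = \left(\left(-17 + 120\right) - \frac{4533}{1205}\right) \left(-1011 + \left(- \frac{3}{5} + 10\right)\right) = \left(103 - \frac{4533}{1205}\right) \left(-1011 + \frac{47}{5}\right) = \left(103 - \frac{4533}{1205}\right) \left(- \frac{5008}{5}\right) = \frac{119582}{1205} \left(- \frac{5008}{5}\right) = - \frac{598866656}{6025}$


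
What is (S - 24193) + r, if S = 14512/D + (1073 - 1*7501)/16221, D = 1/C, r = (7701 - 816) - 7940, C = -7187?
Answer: -1692223259660/16221 ≈ -1.0432e+8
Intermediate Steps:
r = -1055 (r = 6885 - 7940 = -1055)
D = -1/7187 (D = 1/(-7187) = -1/7187 ≈ -0.00013914)
S = -1691813711852/16221 (S = 14512/(-1/7187) + (1073 - 1*7501)/16221 = 14512*(-7187) + (1073 - 7501)*(1/16221) = -104297744 - 6428*1/16221 = -104297744 - 6428/16221 = -1691813711852/16221 ≈ -1.0430e+8)
(S - 24193) + r = (-1691813711852/16221 - 24193) - 1055 = -1692206146505/16221 - 1055 = -1692223259660/16221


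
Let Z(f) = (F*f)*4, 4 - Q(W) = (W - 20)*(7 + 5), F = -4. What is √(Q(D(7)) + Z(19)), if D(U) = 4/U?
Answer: 6*I*√91/7 ≈ 8.1766*I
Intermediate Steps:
Q(W) = 244 - 12*W (Q(W) = 4 - (W - 20)*(7 + 5) = 4 - (-20 + W)*12 = 4 - (-240 + 12*W) = 4 + (240 - 12*W) = 244 - 12*W)
Z(f) = -16*f (Z(f) = -4*f*4 = -16*f)
√(Q(D(7)) + Z(19)) = √((244 - 48/7) - 16*19) = √((244 - 48/7) - 304) = √(1660/7 - 304) = √(-468/7) = 6*I*√91/7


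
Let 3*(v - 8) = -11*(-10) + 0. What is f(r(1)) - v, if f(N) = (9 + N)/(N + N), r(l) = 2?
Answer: -503/12 ≈ -41.917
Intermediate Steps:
v = 134/3 (v = 8 + (-11*(-10) + 0)/3 = 8 + (110 + 0)/3 = 8 + (⅓)*110 = 8 + 110/3 = 134/3 ≈ 44.667)
f(N) = (9 + N)/(2*N) (f(N) = (9 + N)/((2*N)) = (9 + N)*(1/(2*N)) = (9 + N)/(2*N))
f(r(1)) - v = (½)*(9 + 2)/2 - 1*134/3 = (½)*(½)*11 - 134/3 = 11/4 - 134/3 = -503/12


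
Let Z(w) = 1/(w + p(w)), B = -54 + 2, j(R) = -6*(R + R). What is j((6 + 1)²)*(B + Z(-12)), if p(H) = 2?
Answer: 153174/5 ≈ 30635.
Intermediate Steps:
j(R) = -12*R
B = -52
Z(w) = 1/(2 + w) (Z(w) = 1/(w + 2) = 1/(2 + w))
j((6 + 1)²)*(B + Z(-12)) = (-12*(6 + 1)²)*(-52 + 1/(2 - 12)) = (-12*7²)*(-52 + 1/(-10)) = (-12*49)*(-52 - ⅒) = -588*(-521/10) = 153174/5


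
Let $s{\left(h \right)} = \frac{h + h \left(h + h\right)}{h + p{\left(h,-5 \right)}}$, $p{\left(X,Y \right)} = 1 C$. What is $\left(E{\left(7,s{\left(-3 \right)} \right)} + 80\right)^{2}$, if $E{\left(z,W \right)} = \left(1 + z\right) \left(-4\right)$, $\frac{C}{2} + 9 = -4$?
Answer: $2304$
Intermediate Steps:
$C = -26$ ($C = -18 + 2 \left(-4\right) = -18 - 8 = -26$)
$p{\left(X,Y \right)} = -26$ ($p{\left(X,Y \right)} = 1 \left(-26\right) = -26$)
$s{\left(h \right)} = \frac{h + 2 h^{2}}{-26 + h}$ ($s{\left(h \right)} = \frac{h + h \left(h + h\right)}{h - 26} = \frac{h + h 2 h}{-26 + h} = \frac{h + 2 h^{2}}{-26 + h}$)
$E{\left(z,W \right)} = -4 - 4 z$
$\left(E{\left(7,s{\left(-3 \right)} \right)} + 80\right)^{2} = \left(\left(-4 - 28\right) + 80\right)^{2} = \left(-32 + 80\right)^{2} = 48^{2} = 2304$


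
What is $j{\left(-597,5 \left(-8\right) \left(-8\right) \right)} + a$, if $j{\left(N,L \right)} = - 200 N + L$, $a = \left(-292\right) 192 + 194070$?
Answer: $257726$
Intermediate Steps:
$a = 138006$ ($a = -56064 + 194070 = 138006$)
$j{\left(N,L \right)} = L - 200 N$
$j{\left(-597,5 \left(-8\right) \left(-8\right) \right)} + a = \left(5 \left(-8\right) \left(-8\right) - -119400\right) + 138006 = \left(\left(-40\right) \left(-8\right) + 119400\right) + 138006 = \left(320 + 119400\right) + 138006 = 119720 + 138006 = 257726$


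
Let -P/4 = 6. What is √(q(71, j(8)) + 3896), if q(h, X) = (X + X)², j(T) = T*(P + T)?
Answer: 2*√17358 ≈ 263.50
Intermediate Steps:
P = -24 (P = -4*6 = -24)
j(T) = T*(-24 + T)
q(h, X) = 4*X² (q(h, X) = (2*X)² = 4*X²)
√(q(71, j(8)) + 3896) = √(4*(8*(-24 + 8))² + 3896) = √(4*(8*(-16))² + 3896) = √(4*(-128)² + 3896) = √(4*16384 + 3896) = √(65536 + 3896) = √69432 = 2*√17358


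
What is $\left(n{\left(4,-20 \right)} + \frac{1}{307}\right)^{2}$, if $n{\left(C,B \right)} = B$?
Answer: $\frac{37687321}{94249} \approx 399.87$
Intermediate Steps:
$\left(n{\left(4,-20 \right)} + \frac{1}{307}\right)^{2} = \left(-20 + \frac{1}{307}\right)^{2} = \left(- \frac{6139}{307}\right)^{2} = \frac{37687321}{94249}$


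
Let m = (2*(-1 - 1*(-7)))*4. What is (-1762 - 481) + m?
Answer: -2195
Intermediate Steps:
m = 48 (m = (2*(-1 + 7))*4 = (2*6)*4 = 12*4 = 48)
(-1762 - 481) + m = (-1762 - 481) + 48 = -2243 + 48 = -2195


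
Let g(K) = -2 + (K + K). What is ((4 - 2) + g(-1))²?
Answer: 4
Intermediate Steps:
g(K) = -2 + 2*K
((4 - 2) + g(-1))² = ((4 - 2) + (-2 + 2*(-1)))² = (2 + (-2 - 2))² = (2 - 4)² = (-2)² = 4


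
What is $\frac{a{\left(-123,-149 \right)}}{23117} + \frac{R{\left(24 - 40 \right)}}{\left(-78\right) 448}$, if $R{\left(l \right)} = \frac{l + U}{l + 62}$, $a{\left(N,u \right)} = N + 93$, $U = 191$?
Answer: $- \frac{7466885}{5308402944} \approx -0.0014066$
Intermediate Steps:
$a{\left(N,u \right)} = 93 + N$
$R{\left(l \right)} = \frac{191 + l}{62 + l}$ ($R{\left(l \right)} = \frac{l + 191}{l + 62} = \frac{191 + l}{62 + l}$)
$\frac{a{\left(-123,-149 \right)}}{23117} + \frac{R{\left(24 - 40 \right)}}{\left(-78\right) 448} = \frac{93 - 123}{23117} + \frac{\frac{1}{62 + \left(24 - 40\right)} \left(191 + \left(24 - 40\right)\right)}{\left(-78\right) 448} = \left(-30\right) \frac{1}{23117} + \frac{\frac{1}{62 - 16} \left(191 - 16\right)}{-34944} = - \frac{30}{23117} + \frac{1}{46} \cdot 175 \left(- \frac{1}{34944}\right) = - \frac{30}{23117} + \frac{175}{46} \left(- \frac{1}{34944}\right) = - \frac{30}{23117} - \frac{25}{229632} = - \frac{7466885}{5308402944}$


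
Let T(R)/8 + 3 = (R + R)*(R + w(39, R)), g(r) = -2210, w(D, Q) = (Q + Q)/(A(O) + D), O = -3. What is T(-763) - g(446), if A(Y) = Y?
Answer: 88509362/9 ≈ 9.8344e+6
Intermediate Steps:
w(D, Q) = 2*Q/(-3 + D) (w(D, Q) = (Q + Q)/(-3 + D) = (2*Q)/(-3 + D) = 2*Q/(-3 + D))
T(R) = -24 + 152*R²/9 (T(R) = -24 + 8*((R + R)*(R + 2*R/(-3 + 39))) = -24 + 8*((2*R)*(R + 2*R/36)) = -24 + 8*((2*R)*(R + 2*R*(1/36))) = -24 + 8*((2*R)*(R + R/18)) = -24 + 8*((2*R)*(19*R/18)) = -24 + 8*(19*R²/9) = -24 + 152*R²/9)
T(-763) - g(446) = (-24 + (152/9)*(-763)²) - 1*(-2210) = (-24 + (152/9)*582169) + 2210 = (-24 + 88489688/9) + 2210 = 88489472/9 + 2210 = 88509362/9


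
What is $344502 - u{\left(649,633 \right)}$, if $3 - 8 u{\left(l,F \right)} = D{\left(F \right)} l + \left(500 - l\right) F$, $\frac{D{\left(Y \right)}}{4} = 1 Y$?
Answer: $\frac{1076241}{2} \approx 5.3812 \cdot 10^{5}$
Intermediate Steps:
$D{\left(Y \right)} = 4 Y$ ($D{\left(Y \right)} = 4 \cdot 1 Y = 4 Y$)
$u{\left(l,F \right)} = \frac{3}{8} - \frac{F l}{2} - \frac{F \left(500 - l\right)}{8}$ ($u{\left(l,F \right)} = \frac{3}{8} - \frac{4 F l + \left(500 - l\right) F}{8} = \frac{3}{8} - \frac{4 F l + F \left(500 - l\right)}{8} = \frac{3}{8} - \frac{F \left(500 - l\right) + 4 F l}{8} = \frac{3}{8} - \left(\frac{F l}{2} + \frac{F \left(500 - l\right)}{8}\right) = \frac{3}{8} - \frac{F l}{2} - \frac{F \left(500 - l\right)}{8}$)
$344502 - u{\left(649,633 \right)} = 344502 - \left(\frac{3}{8} - \frac{79125}{2} - \frac{1899}{8} \cdot 649\right) = 344502 - \left(\frac{3}{8} - \frac{79125}{2} - \frac{1232451}{8}\right) = 344502 - - \frac{387237}{2} = 344502 + \frac{387237}{2} = \frac{1076241}{2}$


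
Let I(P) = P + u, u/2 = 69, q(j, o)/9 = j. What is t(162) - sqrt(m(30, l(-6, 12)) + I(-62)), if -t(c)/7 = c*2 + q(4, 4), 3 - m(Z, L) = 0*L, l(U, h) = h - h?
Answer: -2520 - sqrt(79) ≈ -2528.9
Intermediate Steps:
q(j, o) = 9*j
u = 138 (u = 2*69 = 138)
l(U, h) = 0
m(Z, L) = 3 (m(Z, L) = 3 - 0*L = 3 - 1*0 = 3 + 0 = 3)
I(P) = 138 + P (I(P) = P + 138 = 138 + P)
t(c) = -252 - 14*c (t(c) = -7*(c*2 + 9*4) = -7*(2*c + 36) = -7*(36 + 2*c) = -252 - 14*c)
t(162) - sqrt(m(30, l(-6, 12)) + I(-62)) = (-252 - 14*162) - sqrt(3 + (138 - 62)) = (-252 - 2268) - sqrt(3 + 76) = -2520 - sqrt(79)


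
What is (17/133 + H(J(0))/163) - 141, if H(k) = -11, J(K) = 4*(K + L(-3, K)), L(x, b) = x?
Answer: -3055431/21679 ≈ -140.94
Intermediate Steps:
J(K) = -12 + 4*K (J(K) = 4*(K - 3) = 4*(-3 + K) = -12 + 4*K)
(17/133 + H(J(0))/163) - 141 = (17/133 - 11/163) - 141 = 1308/21679 - 141 = -3055431/21679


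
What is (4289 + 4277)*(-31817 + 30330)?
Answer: -12737642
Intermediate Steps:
(4289 + 4277)*(-31817 + 30330) = 8566*(-1487) = -12737642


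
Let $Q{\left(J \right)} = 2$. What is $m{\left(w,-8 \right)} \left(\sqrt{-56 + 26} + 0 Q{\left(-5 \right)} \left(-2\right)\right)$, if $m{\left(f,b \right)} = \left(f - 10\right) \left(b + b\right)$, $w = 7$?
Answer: $48 i \sqrt{30} \approx 262.91 i$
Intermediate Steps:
$m{\left(f,b \right)} = 2 b \left(-10 + f\right)$ ($m{\left(f,b \right)} = \left(-10 + f\right) 2 b = 2 b \left(-10 + f\right)$)
$m{\left(w,-8 \right)} \left(\sqrt{-56 + 26} + 0 Q{\left(-5 \right)} \left(-2\right)\right) = 2 \left(-8\right) \left(-10 + 7\right) \left(\sqrt{-56 + 26} + 0 \cdot 2 \left(-2\right)\right) = 2 \left(-8\right) \left(-3\right) \left(\sqrt{-30} + 0 \left(-2\right)\right) = 48 \left(i \sqrt{30} + 0\right) = 48 i \sqrt{30}$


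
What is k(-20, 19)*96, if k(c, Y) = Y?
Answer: 1824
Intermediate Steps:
k(-20, 19)*96 = 19*96 = 1824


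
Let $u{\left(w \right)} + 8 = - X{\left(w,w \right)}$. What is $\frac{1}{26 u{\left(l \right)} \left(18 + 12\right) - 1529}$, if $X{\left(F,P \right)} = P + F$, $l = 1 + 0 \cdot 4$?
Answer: $- \frac{1}{9329} \approx -0.00010719$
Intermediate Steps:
$l = 1$ ($l = 1 + 0 = 1$)
$X{\left(F,P \right)} = F + P$
$u{\left(w \right)} = -8 - 2 w$ ($u{\left(w \right)} = -8 - \left(w + w\right) = -8 - 2 w$)
$\frac{1}{26 u{\left(l \right)} \left(18 + 12\right) - 1529} = \frac{1}{26 \left(-8 - 2\right) \left(18 + 12\right) - 1529} = \frac{1}{26 \left(-8 - 2\right) 30 - 1529} = \frac{1}{26 \left(-10\right) 30 - 1529} = \frac{1}{\left(-260\right) 30 - 1529} = \frac{1}{-7800 - 1529} = \frac{1}{-9329} = - \frac{1}{9329}$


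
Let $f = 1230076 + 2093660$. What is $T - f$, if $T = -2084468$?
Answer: $-5408204$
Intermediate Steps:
$f = 3323736$
$T - f = -2084468 - 3323736 = -5408204$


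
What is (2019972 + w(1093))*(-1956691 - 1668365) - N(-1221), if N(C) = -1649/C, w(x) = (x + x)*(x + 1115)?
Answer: -30304641139725809/1221 ≈ -2.4820e+13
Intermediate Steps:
w(x) = 2*x*(1115 + x) (w(x) = (2*x)*(1115 + x) = 2*x*(1115 + x))
(2019972 + w(1093))*(-1956691 - 1668365) - N(-1221) = (2019972 + 2*1093*(1115 + 1093))*(-1956691 - 1668365) - (-1649)/(-1221) = (2019972 + 2*1093*2208)*(-3625056) - (-1649)*(-1)/1221 = (2019972 + 4826688)*(-3625056) - 1*1649/1221 = 6846660*(-3625056) - 1649/1221 = -24819525912960 - 1649/1221 = -30304641139725809/1221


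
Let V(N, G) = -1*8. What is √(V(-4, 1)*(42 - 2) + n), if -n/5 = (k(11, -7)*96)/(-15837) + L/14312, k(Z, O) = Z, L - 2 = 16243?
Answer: I*√464284303217449930/37776524 ≈ 18.037*I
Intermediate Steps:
L = 16245 (L = 2 + 16243 = 16245)
V(N, G) = -8
n = -403597655/75553048 (n = -5*((11*96)/(-15837) + 16245/14312) = -5*(1056*(-1/15837) + 16245*(1/14312)) = -5*(-352/5279 + 16245/14312) = -5*80719531/75553048 = -403597655/75553048 ≈ -5.3419)
√(V(-4, 1)*(42 - 2) + n) = √(-8*(42 - 2) - 403597655/75553048) = √(-8*40 - 403597655/75553048) = √(-320 - 403597655/75553048) = √(-24580573015/75553048) = I*√464284303217449930/37776524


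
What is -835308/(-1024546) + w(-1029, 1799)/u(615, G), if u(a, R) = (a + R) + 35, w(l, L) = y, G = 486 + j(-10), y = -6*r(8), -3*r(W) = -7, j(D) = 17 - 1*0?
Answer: 474383240/590650769 ≈ 0.80315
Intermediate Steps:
j(D) = 17 (j(D) = 17 + 0 = 17)
r(W) = 7/3 (r(W) = -1/3*(-7) = 7/3)
y = -14 (y = -6*7/3 = -14)
G = 503 (G = 486 + 17 = 503)
w(l, L) = -14
u(a, R) = 35 + R + a (u(a, R) = (R + a) + 35 = 35 + R + a)
-835308/(-1024546) + w(-1029, 1799)/u(615, G) = -835308/(-1024546) - 14/(35 + 503 + 615) = -835308*(-1/1024546) - 14/1153 = 417654/512273 - 14*1/1153 = 417654/512273 - 14/1153 = 474383240/590650769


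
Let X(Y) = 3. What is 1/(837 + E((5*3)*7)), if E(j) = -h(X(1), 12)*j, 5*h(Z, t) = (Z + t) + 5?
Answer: 1/417 ≈ 0.0023981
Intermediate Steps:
h(Z, t) = 1 + Z/5 + t/5 (h(Z, t) = ((Z + t) + 5)/5 = (5 + Z + t)/5 = 1 + Z/5 + t/5)
E(j) = -4*j (E(j) = -(1 + (⅕)*3 + (⅕)*12)*j = -(1 + ⅗ + 12/5)*j = -4*j)
1/(837 + E((5*3)*7)) = 1/(837 - 4*5*3*7) = 1/(837 - 60*7) = 1/(837 - 4*105) = 1/(837 - 420) = 1/417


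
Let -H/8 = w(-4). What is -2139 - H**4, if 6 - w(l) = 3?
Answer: -333915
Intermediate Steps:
w(l) = 3 (w(l) = 6 - 1*3 = 6 - 3 = 3)
H = -24 (H = -8*3 = -24)
-2139 - H**4 = -2139 - 1*(-24)**4 = -2139 - 1*331776 = -2139 - 331776 = -333915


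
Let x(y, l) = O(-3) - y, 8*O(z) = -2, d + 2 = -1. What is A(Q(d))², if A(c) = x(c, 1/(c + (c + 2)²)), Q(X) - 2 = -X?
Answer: 441/16 ≈ 27.563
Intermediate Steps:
d = -3 (d = -2 - 1 = -3)
O(z) = -¼ (O(z) = (⅛)*(-2) = -¼)
Q(X) = 2 - X
x(y, l) = -¼ - y
A(c) = -¼ - c
A(Q(d))² = (-¼ - (2 - 1*(-3)))² = (-¼ - (2 + 3))² = (-¼ - 1*5)² = (-¼ - 5)² = (-21/4)² = 441/16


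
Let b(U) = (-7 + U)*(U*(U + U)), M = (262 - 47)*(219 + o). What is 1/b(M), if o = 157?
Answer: 1/1056504381929600 ≈ 9.4652e-16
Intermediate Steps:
M = 80840 (M = (262 - 47)*(219 + 157) = 215*376 = 80840)
b(U) = 2*U²*(-7 + U) (b(U) = (-7 + U)*(U*(2*U)) = (-7 + U)*(2*U²) = 2*U²*(-7 + U))
1/b(M) = 1/(2*80840²*(-7 + 80840)) = 1/(2*6535105600*80833) = 1/1056504381929600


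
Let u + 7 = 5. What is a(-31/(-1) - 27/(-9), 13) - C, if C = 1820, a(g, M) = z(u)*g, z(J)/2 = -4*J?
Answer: -1276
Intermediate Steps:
u = -2 (u = -7 + 5 = -2)
z(J) = -8*J (z(J) = 2*(-4*J) = -8*J)
a(g, M) = 16*g (a(g, M) = (-8*(-2))*g = 16*g)
a(-31/(-1) - 27/(-9), 13) - C = 16*(-31/(-1) - 27/(-9)) - 1*1820 = 16*(-31*(-1) - 27*(-1/9)) - 1820 = 16*(31 + 3) - 1820 = 16*34 - 1820 = 544 - 1820 = -1276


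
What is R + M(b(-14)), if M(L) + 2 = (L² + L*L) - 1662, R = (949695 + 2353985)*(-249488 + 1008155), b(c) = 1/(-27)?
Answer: 1827160491821186/729 ≈ 2.5064e+12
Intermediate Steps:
b(c) = -1/27
R = 2506392994560 (R = 3303680*758667 = 2506392994560)
M(L) = -1664 + 2*L² (M(L) = -2 + ((L² + L*L) - 1662) = -2 + ((L² + L²) - 1662) = -2 + (2*L² - 1662) = -2 + (-1662 + 2*L²) = -1664 + 2*L²)
R + M(b(-14)) = 2506392994560 + (-1664 + 2*(-1/27)²) = 2506392994560 + (-1664 + 2*(1/729)) = 2506392994560 + (-1664 + 2/729) = 2506392994560 - 1213054/729 = 1827160491821186/729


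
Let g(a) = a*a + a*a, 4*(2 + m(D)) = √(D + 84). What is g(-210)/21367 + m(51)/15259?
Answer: 1345801066/326039053 + 3*√15/61036 ≈ 4.1279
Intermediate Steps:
m(D) = -2 + √(84 + D)/4 (m(D) = -2 + √(D + 84)/4 = -2 + √(84 + D)/4)
g(a) = 2*a² (g(a) = a² + a² = 2*a²)
g(-210)/21367 + m(51)/15259 = (2*(-210)²)/21367 + (-2 + √(84 + 51)/4)/15259 = (2*44100)*(1/21367) + (-2 + √135/4)*(1/15259) = 88200*(1/21367) + (-2 + (3*√15)/4)*(1/15259) = 88200/21367 + (-2 + 3*√15/4)*(1/15259) = 88200/21367 + (-2/15259 + 3*√15/61036) = 1345801066/326039053 + 3*√15/61036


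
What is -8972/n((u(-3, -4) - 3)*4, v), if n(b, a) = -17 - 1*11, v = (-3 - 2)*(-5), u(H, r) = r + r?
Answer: 2243/7 ≈ 320.43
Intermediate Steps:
u(H, r) = 2*r
v = 25 (v = -5*(-5) = 25)
n(b, a) = -28 (n(b, a) = -17 - 11 = -28)
-8972/n((u(-3, -4) - 3)*4, v) = -8972/(-28) = -8972*(-1/28) = 2243/7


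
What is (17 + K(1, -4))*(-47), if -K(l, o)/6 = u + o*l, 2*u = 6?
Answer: -1081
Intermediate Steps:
u = 3 (u = (½)*6 = 3)
K(l, o) = -18 - 6*l*o (K(l, o) = -6*(3 + o*l) = -6*(3 + l*o) = -18 - 6*l*o)
(17 + K(1, -4))*(-47) = (17 + (-18 - 6*1*(-4)))*(-47) = (17 + (-18 + 24))*(-47) = (17 + 6)*(-47) = 23*(-47) = -1081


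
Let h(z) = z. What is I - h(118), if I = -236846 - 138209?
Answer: -375173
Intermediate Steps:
I = -375055
I - h(118) = -375055 - 1*118 = -375055 - 118 = -375173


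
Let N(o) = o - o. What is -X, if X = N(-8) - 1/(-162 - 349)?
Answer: -1/511 ≈ -0.0019569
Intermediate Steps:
N(o) = 0
X = 1/511 (X = 0 - 1/(-162 - 349) = 0 - 1/(-511) = 0 - 1*(-1/511) = 0 + 1/511 = 1/511 ≈ 0.0019569)
-X = -1*1/511 = -1/511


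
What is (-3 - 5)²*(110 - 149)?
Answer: -2496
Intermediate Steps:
(-3 - 5)²*(110 - 149) = (-8)²*(-39) = 64*(-39) = -2496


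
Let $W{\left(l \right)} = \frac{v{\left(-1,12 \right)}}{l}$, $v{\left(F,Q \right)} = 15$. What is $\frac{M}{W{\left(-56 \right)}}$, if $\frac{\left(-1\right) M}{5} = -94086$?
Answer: $-1756272$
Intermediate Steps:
$M = 470430$ ($M = \left(-5\right) \left(-94086\right) = 470430$)
$W{\left(l \right)} = \frac{15}{l}$
$\frac{M}{W{\left(-56 \right)}} = \frac{470430}{15 \frac{1}{-56}} = \frac{470430}{15 \left(- \frac{1}{56}\right)} = \frac{470430}{- \frac{15}{56}} = 470430 \left(- \frac{56}{15}\right) = -1756272$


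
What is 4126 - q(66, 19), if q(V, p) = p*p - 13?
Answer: 3778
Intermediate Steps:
q(V, p) = -13 + p² (q(V, p) = p² - 13 = -13 + p²)
4126 - q(66, 19) = 4126 - (-13 + 19²) = 4126 - (-13 + 361) = 4126 - 1*348 = 4126 - 348 = 3778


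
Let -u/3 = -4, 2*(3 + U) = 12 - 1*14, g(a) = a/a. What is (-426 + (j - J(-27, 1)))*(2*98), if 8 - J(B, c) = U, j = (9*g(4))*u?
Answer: -64680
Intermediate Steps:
g(a) = 1
U = -4 (U = -3 + (12 - 1*14)/2 = -3 + (12 - 14)/2 = -3 + (½)*(-2) = -3 - 1 = -4)
u = 12 (u = -3*(-4) = 12)
j = 108 (j = (9*1)*12 = 9*12 = 108)
J(B, c) = 12 (J(B, c) = 8 - 1*(-4) = 8 + 4 = 12)
(-426 + (j - J(-27, 1)))*(2*98) = (-426 + (108 - 1*12))*(2*98) = (-426 + (108 - 12))*196 = (-426 + 96)*196 = -330*196 = -64680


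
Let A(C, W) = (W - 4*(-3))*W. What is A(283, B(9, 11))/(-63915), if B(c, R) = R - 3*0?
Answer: -253/63915 ≈ -0.0039584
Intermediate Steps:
B(c, R) = R (B(c, R) = R + 0 = R)
A(C, W) = W*(12 + W) (A(C, W) = (W + 12)*W = (12 + W)*W = W*(12 + W))
A(283, B(9, 11))/(-63915) = (11*(12 + 11))/(-63915) = (11*23)*(-1/63915) = 253*(-1/63915) = -253/63915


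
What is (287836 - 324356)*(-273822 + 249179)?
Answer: 899962360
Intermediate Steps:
(287836 - 324356)*(-273822 + 249179) = -36520*(-24643) = 899962360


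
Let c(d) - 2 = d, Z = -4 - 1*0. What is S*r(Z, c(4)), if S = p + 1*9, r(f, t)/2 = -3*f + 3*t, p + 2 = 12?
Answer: 1140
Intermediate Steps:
p = 10 (p = -2 + 12 = 10)
Z = -4 (Z = -4 + 0 = -4)
c(d) = 2 + d
r(f, t) = -6*f + 6*t (r(f, t) = 2*(-3*f + 3*t) = -6*f + 6*t)
S = 19 (S = 10 + 1*9 = 10 + 9 = 19)
S*r(Z, c(4)) = 19*(-6*(-4) + 6*(2 + 4)) = 19*(24 + 6*6) = 19*(24 + 36) = 19*60 = 1140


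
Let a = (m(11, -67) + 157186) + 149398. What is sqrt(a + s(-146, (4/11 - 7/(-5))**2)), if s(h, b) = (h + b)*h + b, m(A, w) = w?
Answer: 2*sqrt(247582630)/55 ≈ 572.17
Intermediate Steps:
a = 306517 (a = (-67 + 157186) + 149398 = 157119 + 149398 = 306517)
s(h, b) = b + h*(b + h) (s(h, b) = (b + h)*h + b = h*(b + h) + b = b + h*(b + h))
sqrt(a + s(-146, (4/11 - 7/(-5))**2)) = sqrt(306517 + ((4/11 - 7/(-5))**2 + (-146)**2 + (4/11 - 7/(-5))**2*(-146))) = sqrt(306517 + ((4*(1/11) - 7*(-1/5))**2 + 21316 + (4*(1/11) - 7*(-1/5))**2*(-146))) = sqrt(306517 + ((4/11 + 7/5)**2 + 21316 + (4/11 + 7/5)**2*(-146))) = sqrt(306517 + ((97/55)**2 + 21316 + (97/55)**2*(-146))) = sqrt(306517 + (9409/3025 + 21316 + (9409/3025)*(-146))) = sqrt(306517 + (9409/3025 + 21316 - 1373714/3025)) = sqrt(306517 + 12623319/605) = sqrt(198066104/605) = 2*sqrt(247582630)/55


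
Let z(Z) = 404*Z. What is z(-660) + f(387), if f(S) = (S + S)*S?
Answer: 32898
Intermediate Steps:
f(S) = 2*S² (f(S) = (2*S)*S = 2*S²)
z(-660) + f(387) = 404*(-660) + 2*387² = -266640 + 2*149769 = -266640 + 299538 = 32898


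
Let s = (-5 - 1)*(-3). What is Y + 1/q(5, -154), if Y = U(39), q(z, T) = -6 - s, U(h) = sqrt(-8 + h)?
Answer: -1/24 + sqrt(31) ≈ 5.5261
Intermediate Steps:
s = 18 (s = -6*(-3) = 18)
q(z, T) = -24 (q(z, T) = -6 - 1*18 = -6 - 18 = -24)
Y = sqrt(31) (Y = sqrt(-8 + 39) = sqrt(31) ≈ 5.5678)
Y + 1/q(5, -154) = sqrt(31) + 1/(-24) = sqrt(31) - 1/24 = -1/24 + sqrt(31)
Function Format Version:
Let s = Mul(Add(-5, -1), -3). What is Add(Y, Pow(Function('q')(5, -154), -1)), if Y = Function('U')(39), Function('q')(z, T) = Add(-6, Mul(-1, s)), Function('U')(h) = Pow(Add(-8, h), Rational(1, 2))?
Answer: Add(Rational(-1, 24), Pow(31, Rational(1, 2))) ≈ 5.5261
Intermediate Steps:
s = 18 (s = Mul(-6, -3) = 18)
Function('q')(z, T) = -24 (Function('q')(z, T) = Add(-6, Mul(-1, 18)) = Add(-6, -18) = -24)
Y = Pow(31, Rational(1, 2)) (Y = Pow(Add(-8, 39), Rational(1, 2)) = Pow(31, Rational(1, 2)) ≈ 5.5678)
Add(Y, Pow(Function('q')(5, -154), -1)) = Add(Pow(31, Rational(1, 2)), Pow(-24, -1)) = Add(Pow(31, Rational(1, 2)), Rational(-1, 24)) = Add(Rational(-1, 24), Pow(31, Rational(1, 2)))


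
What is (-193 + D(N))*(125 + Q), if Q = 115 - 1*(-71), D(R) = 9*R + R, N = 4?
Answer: -47583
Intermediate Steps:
D(R) = 10*R
Q = 186 (Q = 115 + 71 = 186)
(-193 + D(N))*(125 + Q) = (-193 + 10*4)*(125 + 186) = (-193 + 40)*311 = -153*311 = -47583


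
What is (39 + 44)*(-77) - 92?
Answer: -6483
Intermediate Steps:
(39 + 44)*(-77) - 92 = 83*(-77) - 92 = -6391 - 92 = -6483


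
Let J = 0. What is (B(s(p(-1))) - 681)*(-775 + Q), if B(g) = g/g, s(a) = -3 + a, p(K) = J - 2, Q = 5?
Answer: 523600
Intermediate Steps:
p(K) = -2 (p(K) = 0 - 2 = -2)
B(g) = 1
(B(s(p(-1))) - 681)*(-775 + Q) = (1 - 681)*(-775 + 5) = -680*(-770) = 523600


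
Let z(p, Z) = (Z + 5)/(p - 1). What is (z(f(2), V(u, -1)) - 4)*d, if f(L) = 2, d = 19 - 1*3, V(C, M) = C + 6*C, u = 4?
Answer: 464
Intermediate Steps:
V(C, M) = 7*C
d = 16 (d = 19 - 3 = 16)
z(p, Z) = (5 + Z)/(-1 + p)
(z(f(2), V(u, -1)) - 4)*d = ((5 + 7*4)/(-1 + 2) - 4)*16 = ((5 + 28)/1 - 4)*16 = (1*33 - 4)*16 = (33 - 4)*16 = 29*16 = 464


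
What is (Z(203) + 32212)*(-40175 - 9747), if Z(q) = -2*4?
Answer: -1607688088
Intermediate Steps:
Z(q) = -8
(Z(203) + 32212)*(-40175 - 9747) = (-8 + 32212)*(-40175 - 9747) = 32204*(-49922) = -1607688088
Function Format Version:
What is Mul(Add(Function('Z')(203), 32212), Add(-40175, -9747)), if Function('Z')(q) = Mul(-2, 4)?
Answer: -1607688088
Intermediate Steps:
Function('Z')(q) = -8
Mul(Add(Function('Z')(203), 32212), Add(-40175, -9747)) = Mul(Add(-8, 32212), Add(-40175, -9747)) = Mul(32204, -49922) = -1607688088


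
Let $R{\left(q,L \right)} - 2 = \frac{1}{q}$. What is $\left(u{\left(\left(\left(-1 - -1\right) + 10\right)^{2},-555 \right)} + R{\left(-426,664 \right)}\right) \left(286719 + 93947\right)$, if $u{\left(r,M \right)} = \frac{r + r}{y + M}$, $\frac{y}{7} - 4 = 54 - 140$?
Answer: $\frac{166651577807}{240477} \approx 6.93 \cdot 10^{5}$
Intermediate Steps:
$y = -574$ ($y = 28 + 7 \left(54 - 140\right) = 28 + 7 \left(-86\right) = 28 - 602 = -574$)
$R{\left(q,L \right)} = 2 + \frac{1}{q}$
$u{\left(r,M \right)} = \frac{2 r}{-574 + M}$ ($u{\left(r,M \right)} = \frac{r + r}{-574 + M} = \frac{2 r}{-574 + M}$)
$\left(u{\left(\left(\left(-1 - -1\right) + 10\right)^{2},-555 \right)} + R{\left(-426,664 \right)}\right) \left(286719 + 93947\right) = \left(\frac{2 \left(\left(-1 - -1\right) + 10\right)^{2}}{-574 - 555} + \left(2 + \frac{1}{-426}\right)\right) \left(286719 + 93947\right) = \left(\frac{2 \left(\left(-1 + 1\right) + 10\right)^{2}}{-1129} + \left(2 - \frac{1}{426}\right)\right) 380666 = \left(2 \left(0 + 10\right)^{2} \left(- \frac{1}{1129}\right) + \frac{851}{426}\right) 380666 = \left(2 \cdot 10^{2} \left(- \frac{1}{1129}\right) + \frac{851}{426}\right) 380666 = \left(2 \cdot 100 \left(- \frac{1}{1129}\right) + \frac{851}{426}\right) 380666 = \left(- \frac{200}{1129} + \frac{851}{426}\right) 380666 = \frac{875579}{480954} \cdot 380666 = \frac{166651577807}{240477}$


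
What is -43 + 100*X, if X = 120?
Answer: 11957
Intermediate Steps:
-43 + 100*X = -43 + 100*120 = -43 + 12000 = 11957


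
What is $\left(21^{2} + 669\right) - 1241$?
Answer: $-131$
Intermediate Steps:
$\left(21^{2} + 669\right) - 1241 = \left(441 + 669\right) - 1241 = 1110 - 1241 = -131$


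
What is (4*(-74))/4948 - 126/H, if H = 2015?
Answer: -304972/2492555 ≈ -0.12235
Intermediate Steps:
(4*(-74))/4948 - 126/H = (4*(-74))/4948 - 126/2015 = -296*1/4948 - 126*1/2015 = -74/1237 - 126/2015 = -304972/2492555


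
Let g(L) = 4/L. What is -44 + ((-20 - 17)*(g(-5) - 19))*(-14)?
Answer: -51502/5 ≈ -10300.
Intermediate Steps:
-44 + ((-20 - 17)*(g(-5) - 19))*(-14) = -44 + ((-20 - 17)*(4/(-5) - 19))*(-14) = -44 - 37*(4*(-⅕) - 19)*(-14) = -44 - 37*(-⅘ - 19)*(-14) = -44 - 37*(-99/5)*(-14) = -44 + (3663/5)*(-14) = -44 - 51282/5 = -51502/5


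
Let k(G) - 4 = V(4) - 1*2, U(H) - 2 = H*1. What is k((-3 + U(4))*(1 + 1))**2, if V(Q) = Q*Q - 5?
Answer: 169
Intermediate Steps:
V(Q) = -5 + Q**2 (V(Q) = Q**2 - 5 = -5 + Q**2)
U(H) = 2 + H (U(H) = 2 + H*1 = 2 + H)
k(G) = 13 (k(G) = 4 + ((-5 + 4**2) - 1*2) = 4 + ((-5 + 16) - 2) = 4 + (11 - 2) = 4 + 9 = 13)
k((-3 + U(4))*(1 + 1))**2 = 13**2 = 169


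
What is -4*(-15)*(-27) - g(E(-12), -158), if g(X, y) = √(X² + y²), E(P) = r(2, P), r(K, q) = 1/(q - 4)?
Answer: -1620 - √6390785/16 ≈ -1778.0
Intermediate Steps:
r(K, q) = 1/(-4 + q)
E(P) = 1/(-4 + P)
-4*(-15)*(-27) - g(E(-12), -158) = -4*(-15)*(-27) - √((1/(-4 - 12))² + (-158)²) = 60*(-27) - √((1/(-16))² + 24964) = -1620 - √((-1/16)² + 24964) = -1620 - √(1/256 + 24964) = -1620 - √(6390785/256) = -1620 - √6390785/16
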